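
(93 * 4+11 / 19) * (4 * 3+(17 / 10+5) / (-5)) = 3773107 / 950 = 3971.69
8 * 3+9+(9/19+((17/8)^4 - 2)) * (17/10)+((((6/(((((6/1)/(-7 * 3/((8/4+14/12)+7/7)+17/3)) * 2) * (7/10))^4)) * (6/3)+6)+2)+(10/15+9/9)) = 38176743689955197/510816015360000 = 74.74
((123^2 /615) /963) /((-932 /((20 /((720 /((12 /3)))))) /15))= -41 /897516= -0.00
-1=-1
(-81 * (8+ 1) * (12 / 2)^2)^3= -18075490334784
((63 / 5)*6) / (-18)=-21 / 5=-4.20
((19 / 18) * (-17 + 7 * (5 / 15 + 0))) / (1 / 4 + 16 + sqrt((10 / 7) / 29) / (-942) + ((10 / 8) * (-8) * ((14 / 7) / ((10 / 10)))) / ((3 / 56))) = 7169889091288 / 165374864118063-525008 * sqrt(2030) / 826874320590315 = 0.04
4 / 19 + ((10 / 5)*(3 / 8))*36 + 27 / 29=15506 / 551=28.14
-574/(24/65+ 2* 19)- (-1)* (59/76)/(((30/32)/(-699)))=-70342261/118465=-593.78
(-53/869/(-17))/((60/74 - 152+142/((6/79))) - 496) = 5883/2004622235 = 0.00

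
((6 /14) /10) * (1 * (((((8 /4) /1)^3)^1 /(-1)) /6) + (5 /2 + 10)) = 67 /140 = 0.48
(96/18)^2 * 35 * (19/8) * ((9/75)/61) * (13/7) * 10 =86.38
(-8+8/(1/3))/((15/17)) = 272/15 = 18.13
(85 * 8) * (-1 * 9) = -6120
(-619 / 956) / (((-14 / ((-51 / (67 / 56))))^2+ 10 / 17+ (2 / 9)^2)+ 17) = -57960684 / 1588505135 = -0.04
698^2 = 487204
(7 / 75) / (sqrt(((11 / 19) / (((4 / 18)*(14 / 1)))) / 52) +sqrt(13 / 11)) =532532 / (75*(33*sqrt(19019) +6916*sqrt(143))) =0.08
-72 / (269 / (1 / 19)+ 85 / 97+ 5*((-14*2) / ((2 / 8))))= -1746 / 110383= -0.02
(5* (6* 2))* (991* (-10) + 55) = -591300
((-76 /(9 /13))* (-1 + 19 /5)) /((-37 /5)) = 41.54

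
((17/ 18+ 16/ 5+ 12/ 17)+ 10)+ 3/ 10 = 15.15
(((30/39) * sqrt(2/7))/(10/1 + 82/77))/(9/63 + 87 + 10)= 77 * sqrt(14)/753168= 0.00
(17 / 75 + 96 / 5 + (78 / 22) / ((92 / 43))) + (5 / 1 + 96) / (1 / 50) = 384895259 / 75900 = 5071.08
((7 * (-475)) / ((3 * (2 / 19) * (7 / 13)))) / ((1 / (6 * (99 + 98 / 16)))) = -98670325 / 8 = -12333790.62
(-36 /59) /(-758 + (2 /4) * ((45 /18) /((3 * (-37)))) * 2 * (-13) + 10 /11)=87912 /109037959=0.00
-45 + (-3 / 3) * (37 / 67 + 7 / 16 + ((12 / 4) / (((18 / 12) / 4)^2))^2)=-4834621 / 9648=-501.10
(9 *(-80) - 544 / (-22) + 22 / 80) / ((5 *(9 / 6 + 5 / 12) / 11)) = -917397 / 1150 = -797.74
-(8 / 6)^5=-1024 / 243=-4.21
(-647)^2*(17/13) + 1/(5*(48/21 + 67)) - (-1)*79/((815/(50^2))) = 547654.10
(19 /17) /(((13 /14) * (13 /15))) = 3990 /2873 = 1.39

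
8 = 8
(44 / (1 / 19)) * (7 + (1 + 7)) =12540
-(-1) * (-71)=-71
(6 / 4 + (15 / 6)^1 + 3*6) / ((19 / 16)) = 352 / 19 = 18.53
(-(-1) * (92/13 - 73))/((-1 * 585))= 857/7605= 0.11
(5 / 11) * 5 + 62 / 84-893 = -411175 / 462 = -889.99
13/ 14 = 0.93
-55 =-55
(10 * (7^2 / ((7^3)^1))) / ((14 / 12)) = 60 / 49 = 1.22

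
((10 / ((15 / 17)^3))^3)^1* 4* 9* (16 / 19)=60716992766464 / 649265625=93516.41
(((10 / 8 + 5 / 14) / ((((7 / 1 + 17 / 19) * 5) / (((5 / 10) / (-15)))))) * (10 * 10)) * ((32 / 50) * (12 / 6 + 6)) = -0.69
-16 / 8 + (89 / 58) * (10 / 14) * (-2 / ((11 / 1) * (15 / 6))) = -4644 / 2233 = -2.08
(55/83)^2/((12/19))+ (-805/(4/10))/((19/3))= -498016025/1570692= -317.07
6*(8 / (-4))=-12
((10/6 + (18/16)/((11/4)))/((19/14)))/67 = 959/42009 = 0.02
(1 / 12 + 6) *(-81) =-1971 / 4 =-492.75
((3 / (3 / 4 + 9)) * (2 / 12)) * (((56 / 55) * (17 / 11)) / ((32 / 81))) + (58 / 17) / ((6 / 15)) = 8.73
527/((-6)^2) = 527/36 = 14.64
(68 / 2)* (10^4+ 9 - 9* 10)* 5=1686230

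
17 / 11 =1.55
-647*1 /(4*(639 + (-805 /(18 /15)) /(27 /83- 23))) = -1826481 /7549663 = -0.24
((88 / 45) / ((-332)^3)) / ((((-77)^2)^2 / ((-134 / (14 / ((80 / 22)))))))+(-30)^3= -34190188204108166933 / 1266303266818821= -27000.00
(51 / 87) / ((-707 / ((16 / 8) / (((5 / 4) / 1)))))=-136 / 102515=-0.00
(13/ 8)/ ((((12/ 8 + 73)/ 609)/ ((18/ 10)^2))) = 641277/ 14900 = 43.04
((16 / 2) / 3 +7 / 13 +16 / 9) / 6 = 583 / 702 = 0.83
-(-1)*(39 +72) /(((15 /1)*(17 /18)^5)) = 69914016 /7099285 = 9.85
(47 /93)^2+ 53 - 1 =451957 /8649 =52.26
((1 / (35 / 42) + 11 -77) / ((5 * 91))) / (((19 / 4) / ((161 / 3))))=-1.61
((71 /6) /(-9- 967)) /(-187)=71 /1095072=0.00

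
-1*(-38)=38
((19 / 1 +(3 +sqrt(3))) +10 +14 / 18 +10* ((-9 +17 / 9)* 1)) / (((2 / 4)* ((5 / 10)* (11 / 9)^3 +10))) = -111780 / 15911 +2916* sqrt(3) / 15911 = -6.71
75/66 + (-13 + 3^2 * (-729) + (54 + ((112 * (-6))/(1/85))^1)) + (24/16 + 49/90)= -63000451/990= -63636.82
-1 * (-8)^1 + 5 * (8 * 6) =248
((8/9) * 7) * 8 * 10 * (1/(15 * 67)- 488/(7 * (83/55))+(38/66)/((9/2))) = -340862995328/14864553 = -22931.26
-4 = -4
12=12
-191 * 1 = -191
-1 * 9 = -9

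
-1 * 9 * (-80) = 720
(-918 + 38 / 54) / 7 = -24767 / 189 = -131.04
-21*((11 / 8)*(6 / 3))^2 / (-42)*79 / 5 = 9559 / 160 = 59.74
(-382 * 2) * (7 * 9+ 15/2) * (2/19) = -107724/19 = -5669.68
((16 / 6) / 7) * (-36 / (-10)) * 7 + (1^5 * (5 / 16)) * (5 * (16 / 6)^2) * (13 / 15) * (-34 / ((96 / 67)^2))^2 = 1899573747061 / 716636160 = 2650.68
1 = 1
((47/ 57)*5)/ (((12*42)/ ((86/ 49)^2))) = 434515/ 17243982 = 0.03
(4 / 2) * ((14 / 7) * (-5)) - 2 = -22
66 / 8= 8.25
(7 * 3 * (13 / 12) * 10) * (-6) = -1365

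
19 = 19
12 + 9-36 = -15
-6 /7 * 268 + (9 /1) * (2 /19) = -30426 /133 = -228.77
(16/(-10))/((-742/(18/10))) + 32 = 296836/9275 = 32.00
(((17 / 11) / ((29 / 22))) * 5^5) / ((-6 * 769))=-0.79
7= 7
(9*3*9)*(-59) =-14337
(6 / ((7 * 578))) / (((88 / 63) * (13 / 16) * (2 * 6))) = 9 / 82654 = 0.00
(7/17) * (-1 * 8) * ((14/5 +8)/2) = -1512/85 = -17.79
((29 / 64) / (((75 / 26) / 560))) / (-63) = -377 / 270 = -1.40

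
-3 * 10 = -30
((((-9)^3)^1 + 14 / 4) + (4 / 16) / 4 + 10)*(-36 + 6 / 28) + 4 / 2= 5735395 / 224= 25604.44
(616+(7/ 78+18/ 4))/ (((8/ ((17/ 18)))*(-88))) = -411451/ 494208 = -0.83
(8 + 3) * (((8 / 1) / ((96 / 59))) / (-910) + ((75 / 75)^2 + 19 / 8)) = 101189 / 2730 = 37.07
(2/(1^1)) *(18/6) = 6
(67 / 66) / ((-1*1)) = -67 / 66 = -1.02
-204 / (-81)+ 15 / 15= 95 / 27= 3.52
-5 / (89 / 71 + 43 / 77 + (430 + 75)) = -27335 / 2770741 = -0.01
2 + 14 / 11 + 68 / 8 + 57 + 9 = 1711 / 22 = 77.77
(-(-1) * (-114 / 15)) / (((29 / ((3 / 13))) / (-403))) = 3534 / 145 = 24.37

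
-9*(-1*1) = 9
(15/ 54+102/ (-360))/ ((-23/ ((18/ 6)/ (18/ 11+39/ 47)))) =517/ 1759500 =0.00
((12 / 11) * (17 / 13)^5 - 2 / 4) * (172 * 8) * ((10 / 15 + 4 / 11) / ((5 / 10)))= 10410.81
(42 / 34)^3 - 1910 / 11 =-9281959 / 54043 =-171.75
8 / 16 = 1 / 2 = 0.50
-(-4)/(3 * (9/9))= 4/3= 1.33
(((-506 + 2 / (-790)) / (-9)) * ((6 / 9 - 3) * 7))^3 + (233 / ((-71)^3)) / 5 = -336211560405135477551882854 / 434167814591913375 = -774381584.97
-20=-20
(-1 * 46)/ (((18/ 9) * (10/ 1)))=-23/ 10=-2.30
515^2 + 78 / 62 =8222014 / 31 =265226.26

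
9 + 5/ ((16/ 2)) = 77/ 8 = 9.62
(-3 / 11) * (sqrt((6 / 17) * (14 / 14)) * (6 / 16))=-9 * sqrt(102) / 1496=-0.06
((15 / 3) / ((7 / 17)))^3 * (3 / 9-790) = -1454862125 / 1029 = -1413860.18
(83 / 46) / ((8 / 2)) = 83 / 184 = 0.45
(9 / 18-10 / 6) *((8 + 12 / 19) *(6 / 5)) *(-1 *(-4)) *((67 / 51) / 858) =-153832 / 2078505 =-0.07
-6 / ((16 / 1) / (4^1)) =-3 / 2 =-1.50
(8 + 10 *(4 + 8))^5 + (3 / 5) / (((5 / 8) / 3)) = 858993459272 / 25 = 34359738370.88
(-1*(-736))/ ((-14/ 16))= -5888/ 7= -841.14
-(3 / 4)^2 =-9 / 16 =-0.56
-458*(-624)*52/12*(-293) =-362860576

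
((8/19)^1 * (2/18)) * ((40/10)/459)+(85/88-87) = -594237403/6907032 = -86.03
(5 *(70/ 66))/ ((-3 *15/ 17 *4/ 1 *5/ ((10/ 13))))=-0.08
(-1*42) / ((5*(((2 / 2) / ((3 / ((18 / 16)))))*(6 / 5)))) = -56 / 3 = -18.67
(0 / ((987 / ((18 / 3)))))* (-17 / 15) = 0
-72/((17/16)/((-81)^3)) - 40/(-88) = 6734420437/187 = 36012943.51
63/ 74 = 0.85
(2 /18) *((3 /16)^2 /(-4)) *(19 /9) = -19 /9216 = -0.00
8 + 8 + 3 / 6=33 / 2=16.50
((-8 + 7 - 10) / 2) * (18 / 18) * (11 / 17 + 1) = -154 / 17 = -9.06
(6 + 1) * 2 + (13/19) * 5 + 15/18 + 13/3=2575/114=22.59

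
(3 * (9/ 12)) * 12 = 27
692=692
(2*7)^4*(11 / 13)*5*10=21128800 / 13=1625292.31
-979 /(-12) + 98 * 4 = 5683 /12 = 473.58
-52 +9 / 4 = -49.75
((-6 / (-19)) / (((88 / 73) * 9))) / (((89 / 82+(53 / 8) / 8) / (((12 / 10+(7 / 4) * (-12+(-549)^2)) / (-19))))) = -42096102036 / 99691955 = -422.26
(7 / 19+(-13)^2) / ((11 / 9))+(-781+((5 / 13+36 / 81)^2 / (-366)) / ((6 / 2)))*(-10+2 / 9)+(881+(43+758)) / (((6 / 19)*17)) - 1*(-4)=1944714369674159 / 240315500997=8092.34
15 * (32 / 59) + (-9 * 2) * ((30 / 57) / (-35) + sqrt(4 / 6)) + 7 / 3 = 252821 / 23541-6 * sqrt(6) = -3.96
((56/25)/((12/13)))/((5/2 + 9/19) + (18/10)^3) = 34580/125481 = 0.28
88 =88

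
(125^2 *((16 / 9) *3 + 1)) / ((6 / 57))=5640625 / 6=940104.17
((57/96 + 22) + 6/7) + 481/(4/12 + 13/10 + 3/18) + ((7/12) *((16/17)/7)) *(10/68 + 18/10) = 847210529/2913120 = 290.83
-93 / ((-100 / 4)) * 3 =279 / 25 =11.16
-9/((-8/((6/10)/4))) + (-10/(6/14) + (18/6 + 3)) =-8239/480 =-17.16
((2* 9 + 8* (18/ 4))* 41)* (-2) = -4428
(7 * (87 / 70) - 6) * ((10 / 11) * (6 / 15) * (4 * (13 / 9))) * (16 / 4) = 1248 / 55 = 22.69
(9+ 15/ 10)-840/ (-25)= 441/ 10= 44.10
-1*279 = -279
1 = 1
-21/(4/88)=-462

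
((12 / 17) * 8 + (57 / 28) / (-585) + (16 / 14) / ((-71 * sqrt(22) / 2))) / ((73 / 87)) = 15191273 / 2258620-696 * sqrt(22) / 399091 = 6.72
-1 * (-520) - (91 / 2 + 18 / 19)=473.55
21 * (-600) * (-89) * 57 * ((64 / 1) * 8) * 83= 2716335820800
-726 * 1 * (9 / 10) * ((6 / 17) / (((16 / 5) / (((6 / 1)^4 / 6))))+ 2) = -1434213 / 85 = -16873.09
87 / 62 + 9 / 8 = 627 / 248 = 2.53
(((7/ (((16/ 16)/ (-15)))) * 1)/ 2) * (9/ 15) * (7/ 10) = -22.05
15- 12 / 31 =453 / 31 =14.61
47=47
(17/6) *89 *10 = 7565/3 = 2521.67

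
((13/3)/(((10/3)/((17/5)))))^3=10793861/125000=86.35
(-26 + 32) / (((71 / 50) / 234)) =70200 / 71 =988.73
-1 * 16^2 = -256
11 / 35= 0.31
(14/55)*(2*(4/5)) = 112/275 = 0.41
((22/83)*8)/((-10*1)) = -88/415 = -0.21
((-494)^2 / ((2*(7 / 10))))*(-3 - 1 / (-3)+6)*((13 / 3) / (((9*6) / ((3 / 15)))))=15862340 / 1701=9325.30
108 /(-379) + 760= 287932 /379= 759.72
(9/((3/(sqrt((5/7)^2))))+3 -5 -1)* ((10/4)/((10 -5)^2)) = -3/35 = -0.09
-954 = -954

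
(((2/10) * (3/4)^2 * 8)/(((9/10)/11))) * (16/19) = 176/19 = 9.26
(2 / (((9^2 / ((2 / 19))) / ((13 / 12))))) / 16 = 13 / 73872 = 0.00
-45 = -45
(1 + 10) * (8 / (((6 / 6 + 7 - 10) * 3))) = -44 / 3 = -14.67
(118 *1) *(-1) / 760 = -59 / 380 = -0.16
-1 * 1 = -1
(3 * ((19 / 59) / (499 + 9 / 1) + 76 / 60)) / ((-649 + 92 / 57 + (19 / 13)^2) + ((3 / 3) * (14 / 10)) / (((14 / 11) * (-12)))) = -3658953766 / 621077288831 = -0.01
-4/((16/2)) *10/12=-5/12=-0.42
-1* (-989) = 989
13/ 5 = 2.60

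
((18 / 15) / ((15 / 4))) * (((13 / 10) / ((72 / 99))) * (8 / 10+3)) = 2717 / 1250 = 2.17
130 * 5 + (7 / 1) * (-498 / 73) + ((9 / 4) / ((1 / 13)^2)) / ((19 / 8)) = 1057382 / 1387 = 762.35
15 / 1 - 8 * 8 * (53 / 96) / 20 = 397 / 30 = 13.23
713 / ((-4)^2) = 713 / 16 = 44.56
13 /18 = 0.72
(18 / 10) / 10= 9 / 50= 0.18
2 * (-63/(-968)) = 63/484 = 0.13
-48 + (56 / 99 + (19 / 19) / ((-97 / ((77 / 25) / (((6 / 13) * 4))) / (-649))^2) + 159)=8799378255211 / 37259640000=236.16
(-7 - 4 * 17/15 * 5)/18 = -89/54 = -1.65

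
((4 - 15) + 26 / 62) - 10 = -638 / 31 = -20.58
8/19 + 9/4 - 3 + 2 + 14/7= 279/76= 3.67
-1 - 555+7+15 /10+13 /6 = -1636 /3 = -545.33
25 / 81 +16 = 1321 / 81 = 16.31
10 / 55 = 0.18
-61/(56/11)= -671/56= -11.98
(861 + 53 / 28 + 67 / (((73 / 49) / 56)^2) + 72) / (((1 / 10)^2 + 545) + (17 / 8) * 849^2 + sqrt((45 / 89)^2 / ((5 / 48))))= 192369076203377009257350 / 3083180079922155377635303 -50783068097640000 * sqrt(15) / 3083180079922155377635303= 0.06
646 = 646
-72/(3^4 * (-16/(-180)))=-10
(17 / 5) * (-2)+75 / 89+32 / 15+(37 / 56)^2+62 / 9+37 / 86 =424675123 / 108013248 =3.93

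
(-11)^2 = 121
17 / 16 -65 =-1023 / 16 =-63.94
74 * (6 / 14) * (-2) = -444 / 7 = -63.43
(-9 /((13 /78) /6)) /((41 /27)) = -8748 /41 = -213.37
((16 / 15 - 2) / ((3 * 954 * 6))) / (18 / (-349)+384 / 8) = -2443 / 2155171860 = -0.00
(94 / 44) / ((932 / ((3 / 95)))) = 141 / 1947880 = 0.00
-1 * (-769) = 769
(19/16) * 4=4.75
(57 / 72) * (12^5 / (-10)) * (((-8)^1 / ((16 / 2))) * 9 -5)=275788.80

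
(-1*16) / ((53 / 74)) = -1184 / 53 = -22.34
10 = 10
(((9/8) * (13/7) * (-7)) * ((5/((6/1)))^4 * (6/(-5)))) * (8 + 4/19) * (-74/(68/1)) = -781625/10336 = -75.62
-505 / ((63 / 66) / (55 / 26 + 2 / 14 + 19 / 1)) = -21492295 / 1911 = -11246.62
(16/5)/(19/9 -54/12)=-288/215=-1.34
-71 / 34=-2.09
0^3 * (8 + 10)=0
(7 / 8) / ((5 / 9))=63 / 40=1.58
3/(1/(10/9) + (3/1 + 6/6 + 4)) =30/89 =0.34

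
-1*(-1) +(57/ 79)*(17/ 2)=1127/ 158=7.13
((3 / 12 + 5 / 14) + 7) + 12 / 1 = 549 / 28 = 19.61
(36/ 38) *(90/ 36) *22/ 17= 990/ 323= 3.07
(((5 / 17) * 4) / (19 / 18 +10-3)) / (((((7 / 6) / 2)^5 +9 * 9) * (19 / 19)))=17915904 / 9944894107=0.00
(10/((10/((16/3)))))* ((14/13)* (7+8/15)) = 25312/585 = 43.27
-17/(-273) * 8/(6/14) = 1.16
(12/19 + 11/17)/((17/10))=0.75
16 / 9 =1.78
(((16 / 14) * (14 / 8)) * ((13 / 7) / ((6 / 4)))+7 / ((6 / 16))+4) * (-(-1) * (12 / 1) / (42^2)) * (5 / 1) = 880 / 1029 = 0.86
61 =61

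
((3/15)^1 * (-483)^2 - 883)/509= 228874/2545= 89.93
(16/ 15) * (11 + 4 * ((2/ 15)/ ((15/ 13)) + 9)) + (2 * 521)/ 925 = 6462638/ 124875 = 51.75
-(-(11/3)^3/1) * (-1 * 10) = -13310/27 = -492.96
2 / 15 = 0.13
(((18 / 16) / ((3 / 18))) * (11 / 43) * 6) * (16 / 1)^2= 114048 / 43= 2652.28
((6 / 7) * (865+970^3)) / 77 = 5476043190 / 539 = 10159634.86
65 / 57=1.14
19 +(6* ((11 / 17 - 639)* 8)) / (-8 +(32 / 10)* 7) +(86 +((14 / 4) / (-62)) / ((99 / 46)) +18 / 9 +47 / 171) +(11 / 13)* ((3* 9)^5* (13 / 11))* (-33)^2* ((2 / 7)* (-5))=-34421804751168561 / 1542002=-22322801624.88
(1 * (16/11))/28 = 4/77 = 0.05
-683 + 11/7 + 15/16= -680.49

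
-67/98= -0.68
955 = 955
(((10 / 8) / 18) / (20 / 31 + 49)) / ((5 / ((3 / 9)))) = 31 / 332424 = 0.00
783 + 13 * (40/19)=810.37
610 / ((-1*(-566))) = 305 / 283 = 1.08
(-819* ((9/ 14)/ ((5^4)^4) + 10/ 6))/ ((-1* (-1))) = -416564941407303/ 305175781250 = -1365.00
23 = 23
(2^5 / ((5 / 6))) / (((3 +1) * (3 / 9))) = 144 / 5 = 28.80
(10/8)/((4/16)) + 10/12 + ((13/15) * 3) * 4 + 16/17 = 8759/510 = 17.17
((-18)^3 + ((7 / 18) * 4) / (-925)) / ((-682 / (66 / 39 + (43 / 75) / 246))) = 9867079591513 / 680892176250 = 14.49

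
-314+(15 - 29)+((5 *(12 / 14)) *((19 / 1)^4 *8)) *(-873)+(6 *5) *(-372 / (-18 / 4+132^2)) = -15099586595928 / 3871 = -3900694031.50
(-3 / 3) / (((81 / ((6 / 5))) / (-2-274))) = 184 / 45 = 4.09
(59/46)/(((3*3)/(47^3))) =6125557/414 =14796.03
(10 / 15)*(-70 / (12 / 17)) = -595 / 9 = -66.11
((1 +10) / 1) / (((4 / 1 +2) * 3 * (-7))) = -11 / 126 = -0.09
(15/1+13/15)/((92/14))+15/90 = 1781/690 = 2.58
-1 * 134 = -134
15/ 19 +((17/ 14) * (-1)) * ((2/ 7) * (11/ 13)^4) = 16263292/ 26590291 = 0.61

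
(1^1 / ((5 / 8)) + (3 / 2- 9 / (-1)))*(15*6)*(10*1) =10890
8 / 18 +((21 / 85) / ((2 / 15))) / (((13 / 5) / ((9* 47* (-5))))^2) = 1226128.08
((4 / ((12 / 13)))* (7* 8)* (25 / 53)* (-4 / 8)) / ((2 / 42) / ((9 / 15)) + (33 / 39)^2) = -8073975 / 112201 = -71.96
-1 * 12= -12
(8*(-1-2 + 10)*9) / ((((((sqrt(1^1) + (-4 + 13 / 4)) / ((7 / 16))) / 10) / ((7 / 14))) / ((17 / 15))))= 4998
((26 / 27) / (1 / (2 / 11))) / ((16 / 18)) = 13 / 66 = 0.20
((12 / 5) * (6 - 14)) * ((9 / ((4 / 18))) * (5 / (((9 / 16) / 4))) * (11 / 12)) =-25344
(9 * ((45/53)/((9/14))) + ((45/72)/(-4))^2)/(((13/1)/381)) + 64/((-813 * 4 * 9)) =1802133214189/5162406912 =349.09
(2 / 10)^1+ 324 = 1621 / 5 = 324.20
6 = 6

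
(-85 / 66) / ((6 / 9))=-85 / 44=-1.93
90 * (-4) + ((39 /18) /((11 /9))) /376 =-2977881 /8272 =-360.00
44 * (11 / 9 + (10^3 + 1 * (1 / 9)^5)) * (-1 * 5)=-13006657840 / 59049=-220268.89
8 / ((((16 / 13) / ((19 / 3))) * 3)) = 247 / 18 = 13.72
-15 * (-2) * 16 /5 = 96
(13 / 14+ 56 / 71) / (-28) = -1707 / 27832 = -0.06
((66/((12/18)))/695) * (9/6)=0.21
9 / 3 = 3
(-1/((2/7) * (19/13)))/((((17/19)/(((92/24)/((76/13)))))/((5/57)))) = -136045/883728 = -0.15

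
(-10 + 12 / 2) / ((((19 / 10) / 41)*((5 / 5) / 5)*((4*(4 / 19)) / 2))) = -1025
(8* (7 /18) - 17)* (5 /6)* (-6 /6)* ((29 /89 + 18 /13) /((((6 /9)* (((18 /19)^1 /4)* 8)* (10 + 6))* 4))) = 23500625 /95966208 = 0.24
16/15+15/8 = 353/120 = 2.94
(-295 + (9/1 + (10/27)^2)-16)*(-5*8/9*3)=8802320/2187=4024.84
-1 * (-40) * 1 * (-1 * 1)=-40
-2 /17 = -0.12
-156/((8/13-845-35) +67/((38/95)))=4056/18509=0.22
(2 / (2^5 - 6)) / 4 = 1 / 52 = 0.02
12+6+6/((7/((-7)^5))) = -14388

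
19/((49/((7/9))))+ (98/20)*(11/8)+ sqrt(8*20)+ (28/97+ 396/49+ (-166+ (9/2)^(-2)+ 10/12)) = -4610919613/30799440+ 4*sqrt(10) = -137.06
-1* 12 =-12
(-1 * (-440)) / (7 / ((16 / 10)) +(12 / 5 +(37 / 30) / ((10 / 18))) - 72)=-88000 / 12601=-6.98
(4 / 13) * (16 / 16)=4 / 13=0.31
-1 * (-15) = 15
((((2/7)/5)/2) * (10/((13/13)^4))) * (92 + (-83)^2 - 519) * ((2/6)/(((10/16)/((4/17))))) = 137856/595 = 231.69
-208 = -208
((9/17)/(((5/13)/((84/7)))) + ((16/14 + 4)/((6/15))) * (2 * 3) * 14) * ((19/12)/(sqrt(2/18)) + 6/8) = 512622/85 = 6030.85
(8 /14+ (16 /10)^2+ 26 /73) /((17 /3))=133662 /217175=0.62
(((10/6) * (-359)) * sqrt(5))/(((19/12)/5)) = -35900 * sqrt(5)/19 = -4224.99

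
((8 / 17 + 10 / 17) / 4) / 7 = 9 / 238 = 0.04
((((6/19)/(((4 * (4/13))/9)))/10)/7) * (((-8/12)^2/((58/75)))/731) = 585/22555736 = 0.00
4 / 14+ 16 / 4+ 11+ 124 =975 / 7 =139.29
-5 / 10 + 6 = 11 / 2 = 5.50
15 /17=0.88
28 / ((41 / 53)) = 36.20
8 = 8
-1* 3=-3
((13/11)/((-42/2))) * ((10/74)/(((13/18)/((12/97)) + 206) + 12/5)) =-23400/659193073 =-0.00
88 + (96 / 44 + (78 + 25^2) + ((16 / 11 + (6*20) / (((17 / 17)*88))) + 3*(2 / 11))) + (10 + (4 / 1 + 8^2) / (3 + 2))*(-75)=-10708 / 11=-973.45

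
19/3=6.33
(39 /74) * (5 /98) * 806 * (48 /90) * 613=12846028 /1813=7085.51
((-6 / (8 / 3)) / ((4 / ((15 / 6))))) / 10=-0.14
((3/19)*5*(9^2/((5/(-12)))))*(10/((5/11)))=-64152/19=-3376.42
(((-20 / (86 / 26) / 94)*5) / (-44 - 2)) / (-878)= -325 / 40812074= -0.00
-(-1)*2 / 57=0.04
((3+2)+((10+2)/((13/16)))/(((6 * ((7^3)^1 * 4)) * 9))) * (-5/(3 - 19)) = 1003315/642096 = 1.56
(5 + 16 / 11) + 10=181 / 11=16.45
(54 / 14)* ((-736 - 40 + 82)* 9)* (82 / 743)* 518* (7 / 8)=-1205120.73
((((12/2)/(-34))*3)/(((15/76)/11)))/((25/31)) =-77748/2125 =-36.59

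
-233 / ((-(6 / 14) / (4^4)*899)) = 417536 / 2697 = 154.81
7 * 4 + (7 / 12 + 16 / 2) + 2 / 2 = 451 / 12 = 37.58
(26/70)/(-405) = -13/14175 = -0.00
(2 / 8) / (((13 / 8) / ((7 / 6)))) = 7 / 39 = 0.18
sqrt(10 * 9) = 3 * sqrt(10) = 9.49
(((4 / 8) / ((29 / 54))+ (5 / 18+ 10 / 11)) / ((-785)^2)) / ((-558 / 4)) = -12161 / 493601771025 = -0.00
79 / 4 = 19.75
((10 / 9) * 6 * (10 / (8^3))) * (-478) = -5975 / 96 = -62.24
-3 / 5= -0.60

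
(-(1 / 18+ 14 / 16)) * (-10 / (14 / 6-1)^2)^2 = -15075 / 512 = -29.44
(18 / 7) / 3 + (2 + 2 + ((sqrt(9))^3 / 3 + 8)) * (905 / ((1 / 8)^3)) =68113926 / 7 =9730560.86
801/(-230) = -801/230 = -3.48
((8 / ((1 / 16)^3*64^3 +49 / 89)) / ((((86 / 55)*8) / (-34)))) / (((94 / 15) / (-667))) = 55504405 / 1548086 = 35.85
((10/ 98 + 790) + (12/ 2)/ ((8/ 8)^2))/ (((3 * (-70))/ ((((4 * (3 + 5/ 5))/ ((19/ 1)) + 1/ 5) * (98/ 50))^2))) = -892096821/ 56406250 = -15.82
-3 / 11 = -0.27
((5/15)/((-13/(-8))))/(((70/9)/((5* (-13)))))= -12/7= -1.71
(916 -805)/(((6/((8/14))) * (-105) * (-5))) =74/3675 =0.02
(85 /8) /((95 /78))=663 /76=8.72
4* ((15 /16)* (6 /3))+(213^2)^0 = 17 /2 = 8.50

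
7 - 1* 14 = -7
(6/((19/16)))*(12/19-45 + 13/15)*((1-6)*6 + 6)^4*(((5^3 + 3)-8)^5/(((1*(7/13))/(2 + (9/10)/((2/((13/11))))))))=-8532050706473758953.56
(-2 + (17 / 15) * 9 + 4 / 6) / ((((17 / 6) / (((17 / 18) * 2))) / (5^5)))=166250 / 9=18472.22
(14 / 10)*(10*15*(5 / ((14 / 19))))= 1425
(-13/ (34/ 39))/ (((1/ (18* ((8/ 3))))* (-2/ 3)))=18252/ 17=1073.65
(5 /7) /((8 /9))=45 /56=0.80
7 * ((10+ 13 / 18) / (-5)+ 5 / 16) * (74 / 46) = -341621 / 16560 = -20.63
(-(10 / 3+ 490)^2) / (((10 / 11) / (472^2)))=-536784680960 / 9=-59642742328.89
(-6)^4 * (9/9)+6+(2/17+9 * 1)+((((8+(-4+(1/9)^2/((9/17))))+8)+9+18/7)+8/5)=579632183/433755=1336.31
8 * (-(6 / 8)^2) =-9 / 2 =-4.50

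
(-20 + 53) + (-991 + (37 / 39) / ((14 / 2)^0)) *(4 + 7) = -423445 / 39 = -10857.56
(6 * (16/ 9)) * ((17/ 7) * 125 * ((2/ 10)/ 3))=215.87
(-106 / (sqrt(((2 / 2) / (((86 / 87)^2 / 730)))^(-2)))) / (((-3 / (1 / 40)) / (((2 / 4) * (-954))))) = -4656229299 / 14792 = -314780.24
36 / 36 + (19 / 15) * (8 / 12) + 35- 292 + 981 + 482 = 1207.84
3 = 3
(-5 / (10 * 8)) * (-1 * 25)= 25 / 16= 1.56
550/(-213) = -550/213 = -2.58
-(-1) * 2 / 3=0.67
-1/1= -1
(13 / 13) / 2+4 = 9 / 2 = 4.50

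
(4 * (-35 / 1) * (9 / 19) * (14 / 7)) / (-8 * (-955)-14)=-420 / 24149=-0.02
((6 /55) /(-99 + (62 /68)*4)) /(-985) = 0.00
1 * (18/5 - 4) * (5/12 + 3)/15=-41/450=-0.09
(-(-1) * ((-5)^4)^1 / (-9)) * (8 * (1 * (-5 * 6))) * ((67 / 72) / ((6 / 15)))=1046875 / 27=38773.15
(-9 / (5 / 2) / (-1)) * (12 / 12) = 18 / 5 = 3.60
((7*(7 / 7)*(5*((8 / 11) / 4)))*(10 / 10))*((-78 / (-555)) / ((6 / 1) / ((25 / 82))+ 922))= 4550 / 4790797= 0.00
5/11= 0.45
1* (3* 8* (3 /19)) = 72 /19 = 3.79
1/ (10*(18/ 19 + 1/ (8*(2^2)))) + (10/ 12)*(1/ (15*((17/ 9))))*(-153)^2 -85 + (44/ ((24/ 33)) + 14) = 2017354/ 2975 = 678.10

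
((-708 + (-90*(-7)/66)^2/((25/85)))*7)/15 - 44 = -139047/605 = -229.83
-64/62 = -32/31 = -1.03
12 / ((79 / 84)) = 12.76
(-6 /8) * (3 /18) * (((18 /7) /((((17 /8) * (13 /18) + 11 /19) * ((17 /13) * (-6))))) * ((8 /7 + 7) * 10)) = 1.58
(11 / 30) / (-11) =-1 / 30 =-0.03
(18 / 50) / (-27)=-1 / 75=-0.01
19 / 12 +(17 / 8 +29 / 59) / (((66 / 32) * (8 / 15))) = 7714 / 1947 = 3.96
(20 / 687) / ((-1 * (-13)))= 20 / 8931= 0.00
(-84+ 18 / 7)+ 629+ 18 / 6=3854 / 7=550.57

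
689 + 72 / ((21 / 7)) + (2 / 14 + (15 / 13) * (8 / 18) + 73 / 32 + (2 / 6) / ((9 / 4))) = 56301473 / 78624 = 716.09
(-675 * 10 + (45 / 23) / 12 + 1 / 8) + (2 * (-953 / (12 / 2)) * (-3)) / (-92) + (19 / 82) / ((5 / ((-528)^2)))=232324567 / 37720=6159.19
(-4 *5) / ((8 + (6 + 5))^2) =-20 / 361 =-0.06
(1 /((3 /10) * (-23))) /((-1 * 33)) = 10 /2277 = 0.00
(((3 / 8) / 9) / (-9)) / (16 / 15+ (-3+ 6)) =-5 / 4392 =-0.00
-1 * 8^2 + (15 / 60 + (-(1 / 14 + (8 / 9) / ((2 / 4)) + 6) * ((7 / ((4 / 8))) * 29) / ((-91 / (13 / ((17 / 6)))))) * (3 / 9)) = -43657 / 4284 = -10.19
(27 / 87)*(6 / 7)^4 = 11664 / 69629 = 0.17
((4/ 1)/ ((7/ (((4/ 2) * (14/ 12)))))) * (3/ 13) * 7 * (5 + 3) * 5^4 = 140000/ 13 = 10769.23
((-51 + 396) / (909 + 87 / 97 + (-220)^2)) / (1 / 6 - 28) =-20079 / 79877102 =-0.00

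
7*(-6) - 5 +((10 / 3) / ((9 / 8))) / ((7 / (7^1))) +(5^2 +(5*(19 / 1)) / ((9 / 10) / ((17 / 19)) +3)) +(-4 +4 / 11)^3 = -354093568 / 8157699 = -43.41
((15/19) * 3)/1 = 45/19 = 2.37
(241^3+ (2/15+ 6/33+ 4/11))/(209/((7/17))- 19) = 16167137539/564300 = 28649.90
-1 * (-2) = 2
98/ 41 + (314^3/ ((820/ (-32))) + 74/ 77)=-19070779804/ 15785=-1208158.37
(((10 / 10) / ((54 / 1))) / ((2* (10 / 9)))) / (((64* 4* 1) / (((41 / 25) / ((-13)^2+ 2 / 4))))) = 41 / 130176000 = 0.00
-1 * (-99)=99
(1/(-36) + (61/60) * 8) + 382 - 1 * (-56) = 80299/180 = 446.11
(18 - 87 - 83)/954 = -76/477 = -0.16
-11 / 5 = -2.20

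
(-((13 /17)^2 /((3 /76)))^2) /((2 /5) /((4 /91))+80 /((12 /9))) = -3.18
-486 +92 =-394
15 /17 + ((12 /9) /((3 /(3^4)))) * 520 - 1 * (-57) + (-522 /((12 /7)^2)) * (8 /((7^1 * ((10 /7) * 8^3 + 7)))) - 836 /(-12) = 552055506 /29291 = 18847.27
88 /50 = 44 /25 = 1.76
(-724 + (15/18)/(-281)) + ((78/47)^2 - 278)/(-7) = -17850086399/26070618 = -684.68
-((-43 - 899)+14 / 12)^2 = -31866025 / 36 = -885167.36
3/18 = 1/6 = 0.17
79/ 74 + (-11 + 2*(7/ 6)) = -1687/ 222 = -7.60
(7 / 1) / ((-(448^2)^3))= -1 / 1154968245501952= -0.00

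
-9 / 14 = -0.64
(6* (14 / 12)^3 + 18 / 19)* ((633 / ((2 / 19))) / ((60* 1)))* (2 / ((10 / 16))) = 302363 / 90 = 3359.59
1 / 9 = 0.11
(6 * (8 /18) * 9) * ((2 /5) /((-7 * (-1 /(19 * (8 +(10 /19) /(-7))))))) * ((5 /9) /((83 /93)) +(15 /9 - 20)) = -303552 /83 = -3657.25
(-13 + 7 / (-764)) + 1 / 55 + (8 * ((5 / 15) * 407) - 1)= 135053417 / 126060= 1071.34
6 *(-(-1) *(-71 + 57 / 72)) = -1685 / 4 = -421.25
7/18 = 0.39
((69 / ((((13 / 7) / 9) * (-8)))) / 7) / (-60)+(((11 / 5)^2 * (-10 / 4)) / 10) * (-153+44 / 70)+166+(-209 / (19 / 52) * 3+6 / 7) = -496741303 / 364000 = -1364.67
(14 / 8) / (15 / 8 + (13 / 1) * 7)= 14 / 743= 0.02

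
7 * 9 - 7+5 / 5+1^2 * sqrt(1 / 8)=sqrt(2) / 4+57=57.35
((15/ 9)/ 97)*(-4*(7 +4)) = -220/ 291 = -0.76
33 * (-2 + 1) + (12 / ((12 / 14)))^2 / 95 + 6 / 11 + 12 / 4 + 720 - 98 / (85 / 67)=10931898 / 17765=615.36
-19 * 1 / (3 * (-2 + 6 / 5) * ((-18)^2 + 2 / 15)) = 475 / 19448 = 0.02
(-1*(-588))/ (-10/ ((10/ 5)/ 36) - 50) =-294/ 115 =-2.56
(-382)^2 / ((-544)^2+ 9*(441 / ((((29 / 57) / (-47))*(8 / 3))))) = 0.92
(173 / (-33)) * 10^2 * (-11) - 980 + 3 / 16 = 229769 / 48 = 4786.85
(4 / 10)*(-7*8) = -112 / 5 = -22.40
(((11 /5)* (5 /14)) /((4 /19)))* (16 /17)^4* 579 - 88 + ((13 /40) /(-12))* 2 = 225561961829 /140315280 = 1607.54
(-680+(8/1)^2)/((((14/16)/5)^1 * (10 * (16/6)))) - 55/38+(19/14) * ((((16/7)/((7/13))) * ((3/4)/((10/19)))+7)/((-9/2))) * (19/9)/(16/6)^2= -2526596543/18768960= -134.62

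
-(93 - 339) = 246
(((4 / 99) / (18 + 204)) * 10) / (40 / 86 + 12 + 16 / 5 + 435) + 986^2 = 1035152668454992 / 1064757177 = 972196.00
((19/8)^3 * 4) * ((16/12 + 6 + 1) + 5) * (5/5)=34295/48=714.48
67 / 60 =1.12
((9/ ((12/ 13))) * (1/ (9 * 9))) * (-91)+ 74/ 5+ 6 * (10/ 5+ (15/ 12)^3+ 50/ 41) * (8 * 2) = 11079287/ 22140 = 500.42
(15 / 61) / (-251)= -15 / 15311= -0.00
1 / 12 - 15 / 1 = -179 / 12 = -14.92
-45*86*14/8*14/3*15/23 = -474075/23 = -20611.96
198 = 198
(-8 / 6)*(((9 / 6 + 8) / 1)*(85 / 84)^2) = -137275 / 10584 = -12.97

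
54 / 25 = 2.16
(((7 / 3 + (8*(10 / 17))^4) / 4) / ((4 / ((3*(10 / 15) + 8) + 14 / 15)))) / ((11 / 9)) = 5062050527 / 18374620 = 275.49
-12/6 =-2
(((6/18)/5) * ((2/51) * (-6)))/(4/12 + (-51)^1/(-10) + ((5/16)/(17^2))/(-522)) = -189312/65572919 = -0.00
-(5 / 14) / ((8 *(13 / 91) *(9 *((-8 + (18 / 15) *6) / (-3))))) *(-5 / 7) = 125 / 1344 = 0.09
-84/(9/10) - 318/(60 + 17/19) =-342086/3471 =-98.56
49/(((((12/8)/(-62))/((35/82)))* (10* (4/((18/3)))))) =-10633/82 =-129.67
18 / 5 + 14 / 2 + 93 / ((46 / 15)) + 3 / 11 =104233 / 2530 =41.20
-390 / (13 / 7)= -210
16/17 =0.94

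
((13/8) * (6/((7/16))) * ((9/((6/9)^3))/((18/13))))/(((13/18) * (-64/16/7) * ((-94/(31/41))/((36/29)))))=2644083/223532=11.83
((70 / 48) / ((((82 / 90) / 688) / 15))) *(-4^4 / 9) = -19264000 / 41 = -469853.66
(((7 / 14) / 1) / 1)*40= 20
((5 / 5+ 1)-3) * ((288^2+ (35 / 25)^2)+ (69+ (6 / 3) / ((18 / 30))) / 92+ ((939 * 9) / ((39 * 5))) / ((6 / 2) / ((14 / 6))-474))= -8206667349371 / 98939100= -82946.65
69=69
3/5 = 0.60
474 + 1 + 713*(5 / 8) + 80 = 8005 / 8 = 1000.62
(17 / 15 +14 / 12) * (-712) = -8188 / 5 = -1637.60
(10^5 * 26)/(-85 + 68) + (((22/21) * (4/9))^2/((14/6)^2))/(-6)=-1516951865824/9918531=-152941.18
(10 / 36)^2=25 / 324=0.08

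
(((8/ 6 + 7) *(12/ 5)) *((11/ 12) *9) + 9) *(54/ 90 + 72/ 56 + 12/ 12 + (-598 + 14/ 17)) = -61526922/ 595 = -103406.59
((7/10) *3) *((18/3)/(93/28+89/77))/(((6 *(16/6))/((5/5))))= 693/3940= 0.18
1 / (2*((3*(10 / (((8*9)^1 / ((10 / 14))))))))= 42 / 25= 1.68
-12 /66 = -2 /11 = -0.18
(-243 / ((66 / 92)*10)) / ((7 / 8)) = -14904 / 385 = -38.71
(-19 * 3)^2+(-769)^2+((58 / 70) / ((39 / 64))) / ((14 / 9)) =1893835634 / 3185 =594610.87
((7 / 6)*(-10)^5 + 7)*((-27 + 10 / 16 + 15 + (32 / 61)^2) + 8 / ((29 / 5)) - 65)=22575084263669 / 2589816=8716868.02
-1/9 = -0.11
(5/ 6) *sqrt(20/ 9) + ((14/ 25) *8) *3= 5 *sqrt(5)/ 9 + 336/ 25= 14.68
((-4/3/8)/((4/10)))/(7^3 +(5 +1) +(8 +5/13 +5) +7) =-65/57624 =-0.00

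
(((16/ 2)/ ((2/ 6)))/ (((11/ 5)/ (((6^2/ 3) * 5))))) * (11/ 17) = 7200/ 17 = 423.53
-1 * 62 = -62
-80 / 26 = -40 / 13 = -3.08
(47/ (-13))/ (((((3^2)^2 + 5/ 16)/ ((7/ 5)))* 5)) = -5264/ 422825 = -0.01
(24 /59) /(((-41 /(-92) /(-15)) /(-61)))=2020320 /2419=835.19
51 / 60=17 / 20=0.85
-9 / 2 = -4.50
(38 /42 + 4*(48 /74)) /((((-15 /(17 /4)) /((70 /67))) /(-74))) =46223 /603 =76.66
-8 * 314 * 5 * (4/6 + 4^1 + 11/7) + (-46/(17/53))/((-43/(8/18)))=-3608206216/46053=-78348.99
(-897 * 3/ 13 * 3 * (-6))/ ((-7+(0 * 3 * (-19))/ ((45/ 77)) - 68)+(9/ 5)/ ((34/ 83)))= -211140/ 4001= -52.77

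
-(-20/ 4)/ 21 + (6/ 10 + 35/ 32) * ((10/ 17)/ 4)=11131/ 22848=0.49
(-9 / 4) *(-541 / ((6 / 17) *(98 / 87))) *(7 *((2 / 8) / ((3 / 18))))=7201251 / 224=32148.44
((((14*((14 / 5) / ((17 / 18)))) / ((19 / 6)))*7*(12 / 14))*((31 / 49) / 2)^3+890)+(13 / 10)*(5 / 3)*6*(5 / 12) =41780800583 / 46531380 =897.91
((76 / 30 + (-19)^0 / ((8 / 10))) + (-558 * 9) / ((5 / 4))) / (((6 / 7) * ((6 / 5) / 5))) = -8429015 / 432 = -19511.61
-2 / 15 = -0.13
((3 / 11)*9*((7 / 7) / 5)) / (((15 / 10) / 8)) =144 / 55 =2.62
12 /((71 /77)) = 924 /71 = 13.01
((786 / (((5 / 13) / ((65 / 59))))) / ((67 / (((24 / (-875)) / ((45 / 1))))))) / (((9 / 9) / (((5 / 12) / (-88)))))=22139 / 228285750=0.00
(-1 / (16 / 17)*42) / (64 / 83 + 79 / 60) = -444465 / 20794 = -21.37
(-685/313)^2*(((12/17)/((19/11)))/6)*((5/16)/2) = 25807375/506303792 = 0.05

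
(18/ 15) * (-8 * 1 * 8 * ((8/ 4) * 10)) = -1536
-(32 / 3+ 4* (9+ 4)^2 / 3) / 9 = -236 / 9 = -26.22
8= 8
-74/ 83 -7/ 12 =-1.47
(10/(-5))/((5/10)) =-4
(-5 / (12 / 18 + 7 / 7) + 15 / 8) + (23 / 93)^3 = -7141877 / 6434856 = -1.11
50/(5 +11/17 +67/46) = 7820/1111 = 7.04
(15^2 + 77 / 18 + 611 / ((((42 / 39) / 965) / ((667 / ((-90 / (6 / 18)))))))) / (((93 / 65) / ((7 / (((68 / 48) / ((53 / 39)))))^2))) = -402044248226740 / 9433827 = -42617301.36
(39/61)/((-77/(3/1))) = -117/4697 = -0.02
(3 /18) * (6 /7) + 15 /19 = 124 /133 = 0.93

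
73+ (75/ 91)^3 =55432558/ 753571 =73.56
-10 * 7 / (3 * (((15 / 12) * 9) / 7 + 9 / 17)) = -33320 / 3051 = -10.92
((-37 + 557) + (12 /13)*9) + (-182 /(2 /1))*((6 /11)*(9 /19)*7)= 363.72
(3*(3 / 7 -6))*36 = -4212 / 7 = -601.71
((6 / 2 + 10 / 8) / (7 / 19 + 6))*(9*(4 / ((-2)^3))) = -2907 / 968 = -3.00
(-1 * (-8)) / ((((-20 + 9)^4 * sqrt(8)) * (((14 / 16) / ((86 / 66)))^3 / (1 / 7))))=81415168 * sqrt(2) / 1263294834417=0.00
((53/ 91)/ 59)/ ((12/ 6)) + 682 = 7323369/ 10738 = 682.00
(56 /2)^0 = 1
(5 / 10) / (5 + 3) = 0.06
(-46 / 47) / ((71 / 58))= -2668 / 3337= -0.80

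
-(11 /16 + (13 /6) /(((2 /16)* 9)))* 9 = -23.52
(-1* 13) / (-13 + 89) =-13 / 76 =-0.17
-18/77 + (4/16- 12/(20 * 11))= -59/1540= -0.04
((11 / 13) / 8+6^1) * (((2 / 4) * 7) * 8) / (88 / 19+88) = 16891 / 9152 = 1.85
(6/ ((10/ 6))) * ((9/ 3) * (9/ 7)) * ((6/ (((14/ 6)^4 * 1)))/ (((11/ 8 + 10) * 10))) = 944784/ 38235925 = 0.02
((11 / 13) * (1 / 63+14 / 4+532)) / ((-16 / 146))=-54182425 / 13104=-4134.80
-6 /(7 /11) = -9.43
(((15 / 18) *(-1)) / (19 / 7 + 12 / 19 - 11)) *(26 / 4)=8645 / 12216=0.71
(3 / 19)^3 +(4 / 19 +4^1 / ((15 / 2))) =76937 / 102885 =0.75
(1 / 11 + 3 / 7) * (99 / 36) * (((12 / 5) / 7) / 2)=12 / 49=0.24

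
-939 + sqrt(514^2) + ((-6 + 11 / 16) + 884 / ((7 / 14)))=21403 / 16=1337.69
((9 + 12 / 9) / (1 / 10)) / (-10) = -31 / 3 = -10.33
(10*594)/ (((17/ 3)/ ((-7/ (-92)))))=31185/ 391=79.76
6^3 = 216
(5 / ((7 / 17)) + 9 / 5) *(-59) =-28792 / 35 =-822.63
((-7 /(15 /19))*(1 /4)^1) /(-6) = 0.37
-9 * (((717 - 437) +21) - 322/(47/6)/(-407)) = -51837849/19129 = -2709.91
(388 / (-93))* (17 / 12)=-1649 / 279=-5.91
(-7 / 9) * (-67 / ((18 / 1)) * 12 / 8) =469 / 108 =4.34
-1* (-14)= 14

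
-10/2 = -5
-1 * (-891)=891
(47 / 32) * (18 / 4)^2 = 3807 / 128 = 29.74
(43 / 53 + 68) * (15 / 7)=7815 / 53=147.45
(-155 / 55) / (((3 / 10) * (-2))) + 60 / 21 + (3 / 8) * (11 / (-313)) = 4361857 / 578424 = 7.54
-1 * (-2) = 2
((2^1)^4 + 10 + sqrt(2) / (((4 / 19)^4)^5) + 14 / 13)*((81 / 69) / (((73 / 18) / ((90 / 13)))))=15396480 / 283751 + 411046359758265052844343496935*sqrt(2) / 5999760074866688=96888430450691.11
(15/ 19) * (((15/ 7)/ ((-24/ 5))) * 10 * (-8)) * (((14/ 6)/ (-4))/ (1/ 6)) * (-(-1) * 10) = -18750/ 19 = -986.84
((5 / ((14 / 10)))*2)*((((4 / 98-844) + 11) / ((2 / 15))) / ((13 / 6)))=-91833750 / 4459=-20595.14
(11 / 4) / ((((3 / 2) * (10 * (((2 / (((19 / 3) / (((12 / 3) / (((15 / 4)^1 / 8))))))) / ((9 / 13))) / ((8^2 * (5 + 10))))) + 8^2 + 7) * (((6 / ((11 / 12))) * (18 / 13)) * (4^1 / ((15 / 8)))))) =747175 / 373291008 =0.00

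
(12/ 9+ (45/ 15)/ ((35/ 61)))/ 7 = 689/ 735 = 0.94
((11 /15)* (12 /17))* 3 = 132 /85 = 1.55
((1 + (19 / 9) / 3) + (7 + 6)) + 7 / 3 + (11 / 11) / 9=463 / 27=17.15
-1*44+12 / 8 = -42.50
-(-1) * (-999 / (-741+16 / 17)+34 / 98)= 1046044 / 616469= 1.70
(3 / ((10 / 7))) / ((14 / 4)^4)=24 / 1715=0.01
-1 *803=-803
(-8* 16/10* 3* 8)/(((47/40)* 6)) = -2048/47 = -43.57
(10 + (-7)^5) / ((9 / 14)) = -78386 / 3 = -26128.67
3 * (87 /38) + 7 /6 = 458 /57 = 8.04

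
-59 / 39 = -1.51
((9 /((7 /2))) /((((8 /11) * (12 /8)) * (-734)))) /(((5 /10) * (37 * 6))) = -11 /380212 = -0.00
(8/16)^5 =1/32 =0.03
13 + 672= 685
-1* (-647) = 647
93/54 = 31/18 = 1.72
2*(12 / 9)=2.67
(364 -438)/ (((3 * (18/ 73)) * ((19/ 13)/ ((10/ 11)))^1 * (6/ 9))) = -93.34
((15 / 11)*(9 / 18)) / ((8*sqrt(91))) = 15*sqrt(91) / 16016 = 0.01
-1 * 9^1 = -9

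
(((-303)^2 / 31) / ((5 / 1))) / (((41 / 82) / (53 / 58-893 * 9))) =-42791532237 / 4495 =-9519806.95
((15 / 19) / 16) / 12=5 / 1216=0.00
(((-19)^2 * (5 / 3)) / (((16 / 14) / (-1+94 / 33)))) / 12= 770735 / 9504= 81.10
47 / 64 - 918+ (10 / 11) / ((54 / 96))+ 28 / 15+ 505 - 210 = -19603039 / 31680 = -618.78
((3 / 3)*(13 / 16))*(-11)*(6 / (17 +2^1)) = -429 / 152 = -2.82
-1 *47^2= -2209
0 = 0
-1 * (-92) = 92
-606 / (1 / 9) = -5454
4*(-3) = -12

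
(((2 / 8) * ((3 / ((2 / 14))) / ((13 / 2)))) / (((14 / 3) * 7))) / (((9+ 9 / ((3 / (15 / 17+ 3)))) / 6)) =17 / 2366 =0.01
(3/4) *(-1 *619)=-1857/4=-464.25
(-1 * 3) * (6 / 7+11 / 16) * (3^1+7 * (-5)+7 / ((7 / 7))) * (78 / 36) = 56225 / 224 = 251.00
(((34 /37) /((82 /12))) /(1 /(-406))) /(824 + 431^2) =-3944 /13478545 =-0.00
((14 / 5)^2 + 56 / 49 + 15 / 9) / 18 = 5591 / 9450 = 0.59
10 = 10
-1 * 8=-8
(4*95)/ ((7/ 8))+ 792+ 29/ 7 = 1230.43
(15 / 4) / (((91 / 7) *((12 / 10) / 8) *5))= 5 / 13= 0.38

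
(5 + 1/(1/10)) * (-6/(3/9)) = -270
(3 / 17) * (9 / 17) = 27 / 289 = 0.09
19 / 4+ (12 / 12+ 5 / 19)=457 / 76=6.01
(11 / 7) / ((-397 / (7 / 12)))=-11 / 4764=-0.00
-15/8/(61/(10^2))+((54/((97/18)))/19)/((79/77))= -45467907/17762834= -2.56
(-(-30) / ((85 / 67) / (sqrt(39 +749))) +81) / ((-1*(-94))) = 81 / 94 +402*sqrt(197) / 799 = 7.92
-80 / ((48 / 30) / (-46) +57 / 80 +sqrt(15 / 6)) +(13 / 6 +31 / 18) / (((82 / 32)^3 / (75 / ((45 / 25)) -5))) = 150176597868800 / 4285571118399 -135424000 * sqrt(10) / 6908991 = -26.94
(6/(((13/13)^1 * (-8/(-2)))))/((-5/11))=-3.30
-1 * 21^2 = -441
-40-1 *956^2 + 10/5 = -913974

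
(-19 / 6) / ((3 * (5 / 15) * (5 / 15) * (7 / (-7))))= 19 / 2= 9.50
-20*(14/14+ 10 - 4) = -140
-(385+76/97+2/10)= -187202/485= -385.98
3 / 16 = 0.19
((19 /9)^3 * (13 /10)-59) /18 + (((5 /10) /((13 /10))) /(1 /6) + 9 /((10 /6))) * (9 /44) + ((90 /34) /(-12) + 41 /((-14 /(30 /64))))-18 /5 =-222047950349 /35727531840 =-6.22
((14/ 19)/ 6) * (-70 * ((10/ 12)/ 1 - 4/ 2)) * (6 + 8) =24010/ 171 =140.41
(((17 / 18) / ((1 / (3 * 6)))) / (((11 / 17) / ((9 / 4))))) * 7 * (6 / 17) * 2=3213 / 11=292.09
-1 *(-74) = 74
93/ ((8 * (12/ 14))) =217/ 16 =13.56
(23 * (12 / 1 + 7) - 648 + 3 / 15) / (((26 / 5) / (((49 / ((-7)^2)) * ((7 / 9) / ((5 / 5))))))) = -3689 / 117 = -31.53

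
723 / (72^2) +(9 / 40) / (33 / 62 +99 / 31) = 132961 / 665280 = 0.20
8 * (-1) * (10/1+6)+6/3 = -126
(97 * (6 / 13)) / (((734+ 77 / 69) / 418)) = 16786044 / 659399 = 25.46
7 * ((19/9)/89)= 133/801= 0.17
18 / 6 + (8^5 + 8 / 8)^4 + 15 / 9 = 3459186745613352977 / 3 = 1153062248537784325.67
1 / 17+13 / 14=235 / 238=0.99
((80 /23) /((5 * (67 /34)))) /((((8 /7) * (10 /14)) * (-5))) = -3332 /38525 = -0.09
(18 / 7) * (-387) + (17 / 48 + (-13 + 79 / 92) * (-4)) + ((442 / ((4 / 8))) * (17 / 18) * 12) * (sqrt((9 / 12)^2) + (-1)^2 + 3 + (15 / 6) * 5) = 1328256001 / 7728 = 171875.78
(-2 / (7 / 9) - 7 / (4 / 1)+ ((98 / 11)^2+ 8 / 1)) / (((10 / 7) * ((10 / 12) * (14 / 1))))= 33765 / 6776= 4.98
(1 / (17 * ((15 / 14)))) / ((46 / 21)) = 49 / 1955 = 0.03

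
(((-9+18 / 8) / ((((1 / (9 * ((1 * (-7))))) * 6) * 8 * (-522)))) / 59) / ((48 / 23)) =-483 / 3504128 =-0.00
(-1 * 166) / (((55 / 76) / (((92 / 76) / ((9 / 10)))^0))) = -12616 / 55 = -229.38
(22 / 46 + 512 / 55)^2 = 153289161 / 1600225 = 95.79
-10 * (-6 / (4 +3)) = 60 / 7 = 8.57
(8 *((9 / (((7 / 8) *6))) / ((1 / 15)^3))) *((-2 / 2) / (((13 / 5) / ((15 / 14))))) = -12150000 / 637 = -19073.78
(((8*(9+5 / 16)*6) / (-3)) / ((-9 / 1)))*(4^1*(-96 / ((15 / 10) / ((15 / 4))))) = -47680 / 3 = -15893.33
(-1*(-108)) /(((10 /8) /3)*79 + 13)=2.35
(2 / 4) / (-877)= -1 / 1754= -0.00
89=89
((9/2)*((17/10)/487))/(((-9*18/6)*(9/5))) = -17/52596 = -0.00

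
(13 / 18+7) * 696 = 16124 / 3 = 5374.67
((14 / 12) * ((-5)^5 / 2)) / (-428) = 21875 / 5136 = 4.26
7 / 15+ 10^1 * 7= 1057 / 15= 70.47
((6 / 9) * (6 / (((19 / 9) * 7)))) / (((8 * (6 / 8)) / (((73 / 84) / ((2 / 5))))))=365 / 3724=0.10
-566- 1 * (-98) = -468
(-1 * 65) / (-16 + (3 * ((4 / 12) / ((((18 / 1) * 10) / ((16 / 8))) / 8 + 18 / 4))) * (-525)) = 195 / 148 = 1.32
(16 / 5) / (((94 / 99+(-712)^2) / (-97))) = -76824 / 125468875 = -0.00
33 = 33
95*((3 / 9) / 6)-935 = -16735 / 18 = -929.72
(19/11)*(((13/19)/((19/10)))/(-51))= -130/10659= -0.01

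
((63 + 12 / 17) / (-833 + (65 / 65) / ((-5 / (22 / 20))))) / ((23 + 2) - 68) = 18050 / 10151397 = 0.00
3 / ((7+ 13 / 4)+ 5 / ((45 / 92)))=108 / 737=0.15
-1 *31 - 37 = -68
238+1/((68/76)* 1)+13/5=20546/85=241.72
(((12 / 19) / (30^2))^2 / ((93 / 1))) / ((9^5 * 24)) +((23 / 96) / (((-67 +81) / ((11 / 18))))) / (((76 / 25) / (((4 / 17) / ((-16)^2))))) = 412467414534299 / 130449787359252480000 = 0.00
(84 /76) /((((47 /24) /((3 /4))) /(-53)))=-20034 /893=-22.43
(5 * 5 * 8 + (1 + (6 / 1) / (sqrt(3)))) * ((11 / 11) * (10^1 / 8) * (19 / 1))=4856.02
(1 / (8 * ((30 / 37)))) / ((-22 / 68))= -629 / 1320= -0.48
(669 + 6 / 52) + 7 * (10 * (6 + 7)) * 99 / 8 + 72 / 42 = 4343277 / 364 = 11932.08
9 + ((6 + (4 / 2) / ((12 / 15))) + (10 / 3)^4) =22835 / 162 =140.96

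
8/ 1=8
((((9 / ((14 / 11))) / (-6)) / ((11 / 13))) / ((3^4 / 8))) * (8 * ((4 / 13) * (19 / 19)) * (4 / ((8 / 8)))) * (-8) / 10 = 1024 / 945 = 1.08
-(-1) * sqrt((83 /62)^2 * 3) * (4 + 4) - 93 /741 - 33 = -8182 /247 + 332 * sqrt(3) /31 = -14.58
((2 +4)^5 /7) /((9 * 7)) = 864 /49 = 17.63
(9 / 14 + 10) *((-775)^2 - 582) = 89406407 / 14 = 6386171.93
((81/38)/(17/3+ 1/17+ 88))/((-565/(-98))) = 202419/51313300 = 0.00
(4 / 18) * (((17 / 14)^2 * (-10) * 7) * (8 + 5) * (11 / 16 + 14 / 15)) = -1461473 / 3024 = -483.29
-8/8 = -1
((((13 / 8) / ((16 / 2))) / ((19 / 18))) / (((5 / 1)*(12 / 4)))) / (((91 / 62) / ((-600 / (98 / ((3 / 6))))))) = -1395 / 52136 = -0.03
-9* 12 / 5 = -108 / 5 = -21.60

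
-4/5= -0.80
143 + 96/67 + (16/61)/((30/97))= 8906447/61305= 145.28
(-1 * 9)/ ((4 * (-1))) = 9/ 4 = 2.25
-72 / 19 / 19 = -72 / 361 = -0.20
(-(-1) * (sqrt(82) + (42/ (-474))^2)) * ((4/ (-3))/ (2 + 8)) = -2 * sqrt(82)/ 15 - 98/ 93615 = -1.21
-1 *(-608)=608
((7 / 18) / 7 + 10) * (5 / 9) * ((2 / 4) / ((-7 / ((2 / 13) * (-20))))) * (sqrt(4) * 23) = 416300 / 7371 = 56.48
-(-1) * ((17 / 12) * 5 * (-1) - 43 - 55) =-1261 / 12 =-105.08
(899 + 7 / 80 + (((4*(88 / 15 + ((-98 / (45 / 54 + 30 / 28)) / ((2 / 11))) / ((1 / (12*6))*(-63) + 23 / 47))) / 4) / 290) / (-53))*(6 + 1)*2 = 1683061050391 / 133719000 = 12586.55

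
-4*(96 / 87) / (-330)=64 / 4785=0.01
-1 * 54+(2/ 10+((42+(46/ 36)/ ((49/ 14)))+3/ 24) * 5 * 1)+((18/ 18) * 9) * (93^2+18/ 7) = 196617439/ 2520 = 78022.79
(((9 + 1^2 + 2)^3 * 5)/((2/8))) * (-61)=-2108160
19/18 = 1.06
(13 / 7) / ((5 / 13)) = 169 / 35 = 4.83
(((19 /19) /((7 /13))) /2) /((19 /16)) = 104 /133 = 0.78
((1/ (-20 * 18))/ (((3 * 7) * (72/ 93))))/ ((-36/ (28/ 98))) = 31/ 22861440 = 0.00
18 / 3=6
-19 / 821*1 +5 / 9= 3934 / 7389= 0.53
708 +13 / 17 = 12049 / 17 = 708.76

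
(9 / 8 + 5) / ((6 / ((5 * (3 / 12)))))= 245 / 192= 1.28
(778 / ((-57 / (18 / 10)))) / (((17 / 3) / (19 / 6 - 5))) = 12837 / 1615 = 7.95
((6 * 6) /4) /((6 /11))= 33 /2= 16.50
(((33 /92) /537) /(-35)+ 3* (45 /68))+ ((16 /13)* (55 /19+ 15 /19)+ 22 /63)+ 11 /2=67354741696 /5445494145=12.37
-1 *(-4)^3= 64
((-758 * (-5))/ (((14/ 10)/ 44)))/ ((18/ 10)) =4169000/ 63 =66174.60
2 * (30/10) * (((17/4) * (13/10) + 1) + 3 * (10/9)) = 1183/20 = 59.15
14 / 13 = 1.08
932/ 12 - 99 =-64/ 3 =-21.33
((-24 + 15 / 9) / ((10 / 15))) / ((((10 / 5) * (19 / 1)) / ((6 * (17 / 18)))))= -1139 / 228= -5.00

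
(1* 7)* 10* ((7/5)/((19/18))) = 1764/19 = 92.84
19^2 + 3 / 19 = 6862 / 19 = 361.16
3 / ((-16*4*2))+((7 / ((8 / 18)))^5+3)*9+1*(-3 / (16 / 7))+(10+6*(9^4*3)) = 8840720.47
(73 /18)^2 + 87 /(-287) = 1501235 /92988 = 16.14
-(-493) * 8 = 3944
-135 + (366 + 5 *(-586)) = -2699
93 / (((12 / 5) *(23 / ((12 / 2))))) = 465 / 46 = 10.11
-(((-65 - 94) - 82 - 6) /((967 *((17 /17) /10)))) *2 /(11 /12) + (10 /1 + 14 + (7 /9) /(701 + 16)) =2029981763 /68640561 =29.57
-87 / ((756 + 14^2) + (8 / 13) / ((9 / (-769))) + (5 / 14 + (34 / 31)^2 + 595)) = -136948266 / 2354847251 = -0.06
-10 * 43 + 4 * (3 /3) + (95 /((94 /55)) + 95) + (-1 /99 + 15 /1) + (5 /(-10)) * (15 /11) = -1214930 /4653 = -261.11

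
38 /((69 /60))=760 /23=33.04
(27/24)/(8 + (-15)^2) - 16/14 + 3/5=-35101/65240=-0.54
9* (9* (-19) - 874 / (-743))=-1135611 / 743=-1528.41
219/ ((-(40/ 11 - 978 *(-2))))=-2409/ 21556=-0.11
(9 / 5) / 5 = 9 / 25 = 0.36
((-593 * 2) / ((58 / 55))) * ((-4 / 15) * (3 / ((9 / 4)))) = 104368 / 261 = 399.88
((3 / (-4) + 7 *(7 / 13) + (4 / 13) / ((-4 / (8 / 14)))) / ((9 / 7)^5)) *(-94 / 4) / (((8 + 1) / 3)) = -40737767 / 6141096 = -6.63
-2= -2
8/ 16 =1/ 2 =0.50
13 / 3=4.33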